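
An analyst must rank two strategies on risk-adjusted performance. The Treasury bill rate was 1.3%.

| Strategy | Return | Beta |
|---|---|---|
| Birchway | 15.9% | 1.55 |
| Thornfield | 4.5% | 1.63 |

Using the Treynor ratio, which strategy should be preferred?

Birchway

Birchway: Treynor = (15.9% − 1.3%) / 1.55 = 9.419
Thornfield: Treynor = (4.5% − 1.3%) / 1.63 = 1.963
Highest: Birchway (9.419).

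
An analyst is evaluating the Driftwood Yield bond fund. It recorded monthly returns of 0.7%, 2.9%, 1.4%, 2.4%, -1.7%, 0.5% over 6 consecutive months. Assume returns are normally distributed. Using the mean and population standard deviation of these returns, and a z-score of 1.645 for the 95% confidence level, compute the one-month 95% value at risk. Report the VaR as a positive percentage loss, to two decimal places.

1.42

r̄ = (0.7 + 2.9 + 1.4 + 2.4 − 1.7 + 0.5) / 6 = 1.0333%
Population σ = √[Σ(r − r̄)² / 6] = √[13.3533 / 6] = √2.2256 = 1.4918%
VaR = −(r̄ − z·σ) = −(1.0333 − 1.645 × 1.4918) = −(-1.4207) = 1.4207%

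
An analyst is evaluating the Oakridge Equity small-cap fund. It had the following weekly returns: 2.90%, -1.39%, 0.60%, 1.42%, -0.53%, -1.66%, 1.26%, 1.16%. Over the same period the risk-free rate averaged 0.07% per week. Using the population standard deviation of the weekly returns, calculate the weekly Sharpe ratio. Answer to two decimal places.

Mean return μ = 3.760 / 8 = 0.4700%
Σ(r − μ)² = (2.9 − 0.4700)² + (-1.39 − 0.4700)² + … = 16.9210
population σ = √(16.9210 / 8) = √2.1151 = 1.4543%
Sharpe = (μ − rf) / σ = (0.4700 − 0.07) / 1.4543 = 0.4000 / 1.4543 = 0.2750

0.28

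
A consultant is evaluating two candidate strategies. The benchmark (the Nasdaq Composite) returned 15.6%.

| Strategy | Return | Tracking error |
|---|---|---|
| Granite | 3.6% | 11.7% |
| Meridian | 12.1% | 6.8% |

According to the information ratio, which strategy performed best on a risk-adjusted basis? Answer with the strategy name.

Granite: IR = (3.6% − 15.6%) / 11.7% = -1.026
Meridian: IR = (12.1% − 15.6%) / 6.8% = -0.515
Highest: Meridian (-0.515).

Meridian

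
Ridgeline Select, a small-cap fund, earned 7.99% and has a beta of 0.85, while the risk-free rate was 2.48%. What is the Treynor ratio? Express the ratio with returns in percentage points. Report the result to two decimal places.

Treynor = (Rp − Rf) / β = (7.99% − 2.48%) / 0.85 = 5.51 / 0.85 = 6.4824

6.48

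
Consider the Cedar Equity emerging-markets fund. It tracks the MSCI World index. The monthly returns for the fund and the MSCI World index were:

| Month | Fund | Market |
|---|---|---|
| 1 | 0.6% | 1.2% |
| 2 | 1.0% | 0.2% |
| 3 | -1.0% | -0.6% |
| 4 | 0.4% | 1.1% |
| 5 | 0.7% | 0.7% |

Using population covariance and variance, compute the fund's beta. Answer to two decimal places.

0.72

r̄p = 0.3400%,  r̄m = 0.5200%
Cov = Σ(rp − r̄p)(rm − r̄m) / 5 = 0.3132
Var(rm) = Σ(rm − r̄m)² / 5 = 0.4376
β = Cov / Var = 0.3132 / 0.4376 = 0.7157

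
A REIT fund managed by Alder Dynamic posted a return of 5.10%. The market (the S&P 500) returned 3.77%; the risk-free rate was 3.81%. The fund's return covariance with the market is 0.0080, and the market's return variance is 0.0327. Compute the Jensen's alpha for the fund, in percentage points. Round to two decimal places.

β = Cov / Var = 0.0080 / 0.0327 = 0.2446
E[R] = Rf + β(Rm − Rf) = 3.81% + 0.2446 × (3.77% − 3.81%) = 3.8002%
α = Rp − E[R] = 5.10% − 3.8002% = 1.2998

1.30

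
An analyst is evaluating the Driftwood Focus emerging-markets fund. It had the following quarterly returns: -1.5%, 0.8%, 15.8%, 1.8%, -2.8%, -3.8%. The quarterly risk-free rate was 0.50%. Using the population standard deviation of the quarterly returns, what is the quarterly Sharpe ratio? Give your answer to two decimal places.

0.18

μ = (-1.5 + 0.8 + 15.8 + 1.8 − 2.8 − 3.8) / 6 = 10.30 / 6 = 1.7167%
Σ(r − μ)² = 260.3683; population σ = √(260.3683/6) = 6.5875%
Sharpe = (μ − rf) / σ = (1.7167 − 0.5) / 6.5875 = 1.2167 / 6.5875 = 0.1847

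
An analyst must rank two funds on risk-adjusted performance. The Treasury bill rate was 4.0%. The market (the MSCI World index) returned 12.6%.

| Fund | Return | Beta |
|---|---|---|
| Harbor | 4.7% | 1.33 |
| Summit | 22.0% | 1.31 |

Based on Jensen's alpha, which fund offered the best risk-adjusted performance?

Summit

Harbor: α = 4.7% − [4.0% + 1.33 × (12.6% − 4.0%)] = -10.738
Summit: α = 22.0% − [4.0% + 1.31 × (12.6% − 4.0%)] = 6.734
Highest: Summit (6.734).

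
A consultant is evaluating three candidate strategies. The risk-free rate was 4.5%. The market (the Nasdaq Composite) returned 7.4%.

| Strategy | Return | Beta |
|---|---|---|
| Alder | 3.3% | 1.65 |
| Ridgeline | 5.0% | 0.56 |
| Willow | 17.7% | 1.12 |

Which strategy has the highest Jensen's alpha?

Alder: α = 3.3% − [4.5% + 1.65 × (7.4% − 4.5%)] = -5.985
Ridgeline: α = 5.0% − [4.5% + 0.56 × (7.4% − 4.5%)] = -1.124
Willow: α = 17.7% − [4.5% + 1.12 × (7.4% − 4.5%)] = 9.952
Highest: Willow (9.952).

Willow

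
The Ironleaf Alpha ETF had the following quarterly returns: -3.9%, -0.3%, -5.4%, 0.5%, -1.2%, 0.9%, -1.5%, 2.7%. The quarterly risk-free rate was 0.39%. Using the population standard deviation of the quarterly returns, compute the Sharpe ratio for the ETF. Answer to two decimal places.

r̄ = (-3.9 − 0.3 − 5.4 + 0.5 − 1.2 + 0.9 − 1.5 + 2.7) / 8 = -8.20 / 8 = -1.0250%
Σ(r − r̄)² = (-3.9 − (-1.0250))² + (-0.3 − (-1.0250))² + (-5.4 − (-1.0250))² + … = 48.0950
σ = √[48.0950 / 8] = 2.4519%
Sharpe = (r̄ − rf) / σ = (-1.0250 − 0.39) / 2.4519 = -1.4150 / 2.4519 = -0.5771

-0.58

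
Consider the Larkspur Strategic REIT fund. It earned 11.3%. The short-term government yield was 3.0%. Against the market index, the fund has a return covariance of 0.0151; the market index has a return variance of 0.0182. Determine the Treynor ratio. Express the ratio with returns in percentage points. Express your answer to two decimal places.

β = Cov / Var = 0.0151 / 0.0182 = 0.8297
Treynor = (Rp − Rf) / β = (11.3% − 3.0%) / 0.8297 = 8.30 / 0.8297 = 10.0036

10.00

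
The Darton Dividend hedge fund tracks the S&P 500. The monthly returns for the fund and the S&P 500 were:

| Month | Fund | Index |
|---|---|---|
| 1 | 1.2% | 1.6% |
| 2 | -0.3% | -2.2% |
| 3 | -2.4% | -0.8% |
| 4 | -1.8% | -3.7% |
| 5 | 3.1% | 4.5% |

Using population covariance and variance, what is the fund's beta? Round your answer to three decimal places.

0.599

r̄p = -0.0400%,  r̄m = -0.1200%
Cov = Σ(rp − r̄p)(rm − r̄m) / 5 = 5.0172
Var(rm) = Σ(rm − r̄m)² / 5 = 8.3816
β = Cov / Var = 5.0172 / 8.3816 = 0.5986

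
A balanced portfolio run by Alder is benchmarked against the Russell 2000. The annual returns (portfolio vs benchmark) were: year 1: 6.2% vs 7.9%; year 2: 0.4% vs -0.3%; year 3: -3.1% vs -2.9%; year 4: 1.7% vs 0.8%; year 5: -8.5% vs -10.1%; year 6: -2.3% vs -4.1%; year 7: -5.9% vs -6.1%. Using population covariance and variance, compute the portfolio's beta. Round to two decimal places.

r̄p = -1.6429%,  r̄m = -2.1143%
Cov = Σ(rp − r̄p)(rm − r̄m) / 7 = 23.7380
Var(rm) = Σ(rm − r̄m)² / 7 = 28.0412
β = Cov / Var = 23.7380 / 28.0412 = 0.8465

0.85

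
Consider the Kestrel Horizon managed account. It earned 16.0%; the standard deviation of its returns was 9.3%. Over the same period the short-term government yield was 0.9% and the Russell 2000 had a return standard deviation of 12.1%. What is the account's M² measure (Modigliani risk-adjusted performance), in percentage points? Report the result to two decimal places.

20.55

Sharpe = (Rp − Rf) / σp = (16.0% − 0.9%) / 9.3% = 1.6237
M² = Rf + Sharpe × σm = 0.9% + 1.6237 × 12.1% = 20.5468%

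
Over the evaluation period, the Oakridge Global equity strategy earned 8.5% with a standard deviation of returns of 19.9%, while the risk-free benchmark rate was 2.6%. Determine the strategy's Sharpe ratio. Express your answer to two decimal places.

0.30

Sharpe = (Rp − Rf) / σp = (8.5% − 2.6%) / 19.9% = 5.90% / 19.9% = 0.2965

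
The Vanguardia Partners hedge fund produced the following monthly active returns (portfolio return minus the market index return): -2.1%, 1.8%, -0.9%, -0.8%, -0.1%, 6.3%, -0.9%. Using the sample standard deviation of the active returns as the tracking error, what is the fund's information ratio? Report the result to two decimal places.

r̄ = (-2.1 + 1.8 − 0.9 − 0.8 − 0.1 + 6.3 − 0.9) / 7 = 0.4714%
Σ(r − r̄)² = (-2.1 − 0.4714)² + (1.8 − 0.4714)² + (-0.9 − 0.4714)² + … = 48.0543
σ = √[48.0543 / 6] = 2.8300%
IR = r̄ / tracking error = 0.4714 / 2.8300 = 0.1666

0.17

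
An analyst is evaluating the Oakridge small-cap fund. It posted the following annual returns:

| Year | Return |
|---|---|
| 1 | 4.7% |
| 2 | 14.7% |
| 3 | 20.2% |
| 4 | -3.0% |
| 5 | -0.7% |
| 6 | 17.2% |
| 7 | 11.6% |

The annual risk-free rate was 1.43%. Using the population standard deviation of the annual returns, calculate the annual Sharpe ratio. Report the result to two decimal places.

r̄ = (4.7 + 14.7 + 20.2 − 3 − 0.7 + 17.2 + 11.6) / 7 = 64.70 / 7 = 9.2429%
Σ(r − r̄)² = 488.0971; population σ = √(488.0971/7) = 8.3503%
Sharpe = (r̄ − rf) / σ = (9.2429 − 1.43) / 8.3503 = 7.8129 / 8.3503 = 0.9356

0.94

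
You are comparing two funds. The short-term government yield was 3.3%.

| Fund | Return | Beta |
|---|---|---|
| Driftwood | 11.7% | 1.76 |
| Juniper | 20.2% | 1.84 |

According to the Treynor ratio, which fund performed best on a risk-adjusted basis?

Juniper

Driftwood: Treynor = (11.7% − 3.3%) / 1.76 = 4.773
Juniper: Treynor = (20.2% − 3.3%) / 1.84 = 9.185
Highest: Juniper (9.185).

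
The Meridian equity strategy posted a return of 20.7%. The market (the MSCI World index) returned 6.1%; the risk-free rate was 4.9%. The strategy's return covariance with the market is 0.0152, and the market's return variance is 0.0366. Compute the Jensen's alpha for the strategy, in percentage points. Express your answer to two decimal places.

15.30

β = Cov / Var = 0.0152 / 0.0366 = 0.4153
E[R] = Rf + β(Rm − Rf) = 4.9% + 0.4153 × (6.1% − 4.9%) = 5.3984%
α = Rp − E[R] = 20.7% − 5.3984% = 15.3016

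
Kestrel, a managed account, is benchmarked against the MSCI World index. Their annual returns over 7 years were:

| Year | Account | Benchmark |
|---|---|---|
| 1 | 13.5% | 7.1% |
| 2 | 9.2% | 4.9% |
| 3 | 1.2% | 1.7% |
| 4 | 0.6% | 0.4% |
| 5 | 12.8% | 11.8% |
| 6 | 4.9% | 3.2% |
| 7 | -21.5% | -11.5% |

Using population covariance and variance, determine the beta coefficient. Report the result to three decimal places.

1.604

r̄p = 2.9571%,  r̄m = 2.5143%
Cov = Σ(rp − r̄p)(rm − r̄m) / 7 = 72.1620
Var(rm) = Σ(rm − r̄m)² / 7 = 44.9927
β = Cov / Var = 72.1620 / 44.9927 = 1.6039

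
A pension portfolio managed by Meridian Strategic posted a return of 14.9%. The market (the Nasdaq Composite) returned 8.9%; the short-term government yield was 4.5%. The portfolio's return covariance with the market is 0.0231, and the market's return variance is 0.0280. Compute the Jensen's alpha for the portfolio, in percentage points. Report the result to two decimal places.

β = Cov / Var = 0.0231 / 0.0280 = 0.8250
E[R] = Rf + β(Rm − Rf) = 4.5% + 0.8250 × (8.9% − 4.5%) = 8.1300%
α = Rp − E[R] = 14.9% − 8.1300% = 6.7700

6.77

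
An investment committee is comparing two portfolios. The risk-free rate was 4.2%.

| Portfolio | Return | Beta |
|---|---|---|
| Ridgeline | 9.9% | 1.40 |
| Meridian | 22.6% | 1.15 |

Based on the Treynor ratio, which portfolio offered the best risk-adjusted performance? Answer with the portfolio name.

Meridian

Ridgeline: Treynor = (9.9% − 4.2%) / 1.40 = 4.071
Meridian: Treynor = (22.6% − 4.2%) / 1.15 = 16.000
Highest: Meridian (16.000).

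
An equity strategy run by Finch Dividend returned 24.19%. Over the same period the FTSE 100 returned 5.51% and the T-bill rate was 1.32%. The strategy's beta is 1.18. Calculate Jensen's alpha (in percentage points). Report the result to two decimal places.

17.93

CAPM expected return = Rf + β(Rm − Rf) = 1.32% + 1.18 × (5.51% − 1.32%) = 1.32 + 1.18 × 4.19 = 6.2642%
Jensen's α = Rp − E[R] = 24.19% − 6.2642% = 17.9258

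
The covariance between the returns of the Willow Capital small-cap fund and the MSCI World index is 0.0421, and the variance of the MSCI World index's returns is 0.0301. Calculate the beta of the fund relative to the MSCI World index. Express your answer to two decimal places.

1.40

β = Cov(Rp, Rm) / Var(Rm) = 0.0421 / 0.0301 = 1.3987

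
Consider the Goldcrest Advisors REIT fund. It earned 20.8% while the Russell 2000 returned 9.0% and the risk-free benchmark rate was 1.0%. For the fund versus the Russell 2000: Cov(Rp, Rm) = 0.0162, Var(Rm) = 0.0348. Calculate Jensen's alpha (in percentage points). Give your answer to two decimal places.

β = Cov / Var = 0.0162 / 0.0348 = 0.4655
E[R] = Rf + β(Rm − Rf) = 1.0% + 0.4655 × (9.0% − 1.0%) = 4.7240%
α = Rp − E[R] = 20.8% − 4.7240% = 16.0760

16.08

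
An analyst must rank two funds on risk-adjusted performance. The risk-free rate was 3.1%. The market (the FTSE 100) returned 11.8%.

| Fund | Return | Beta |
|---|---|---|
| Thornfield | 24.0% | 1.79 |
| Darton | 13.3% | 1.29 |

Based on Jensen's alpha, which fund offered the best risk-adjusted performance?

Thornfield

Thornfield: α = 24.0% − [3.1% + 1.79 × (11.8% − 3.1%)] = 5.327
Darton: α = 13.3% − [3.1% + 1.29 × (11.8% − 3.1%)] = -1.023
Highest: Thornfield (5.327).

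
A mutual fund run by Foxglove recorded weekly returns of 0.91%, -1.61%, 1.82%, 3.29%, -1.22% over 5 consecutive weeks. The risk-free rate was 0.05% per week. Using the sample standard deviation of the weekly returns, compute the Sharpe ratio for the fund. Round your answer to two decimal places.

0.29

Mean return r̄ = 3.190 / 5 = 0.6380%
Sample std dev = √[17.0099 / 4] = 2.0622%
Sharpe = (r̄ − rf) / σ = (0.6380 − 0.05) / 2.0622 = 0.5880 / 2.0622 = 0.2851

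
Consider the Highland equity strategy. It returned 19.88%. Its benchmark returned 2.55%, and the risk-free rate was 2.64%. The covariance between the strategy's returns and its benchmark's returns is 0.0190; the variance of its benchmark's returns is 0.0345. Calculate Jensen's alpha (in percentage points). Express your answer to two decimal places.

17.29

β = Cov / Var = 0.0190 / 0.0345 = 0.5507
E[R] = Rf + β(Rm − Rf) = 2.64% + 0.5507 × (2.55% − 2.64%) = 2.5904%
α = Rp − E[R] = 19.88% − 2.5904% = 17.2896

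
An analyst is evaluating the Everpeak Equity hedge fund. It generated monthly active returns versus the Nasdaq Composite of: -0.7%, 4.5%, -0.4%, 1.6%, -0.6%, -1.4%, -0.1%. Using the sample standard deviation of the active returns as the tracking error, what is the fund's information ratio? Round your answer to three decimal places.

0.205

Mean return r̄ = 2.90 / 7 = 0.4143%
Sample σ = √[Σ(r − r̄)² / 6] = √[24.5886 / 6] = √4.0981 = 2.0244%
IR = r̄ / tracking error = 0.4143 / 2.0244 = 0.2047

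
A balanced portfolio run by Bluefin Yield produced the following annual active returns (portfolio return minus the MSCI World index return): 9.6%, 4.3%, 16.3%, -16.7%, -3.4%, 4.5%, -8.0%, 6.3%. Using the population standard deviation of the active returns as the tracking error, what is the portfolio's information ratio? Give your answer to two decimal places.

0.16

Mean return μ = 12.90 / 8 = 1.6125%
Σ(r − μ)² = (9.6 − 1.6125)² + (4.3 − 1.6125)² + … = 769.9288
σ = √[769.9288 / 8] = 9.8103%
IR = μ / tracking error = 1.6125 / 9.8103 = 0.1644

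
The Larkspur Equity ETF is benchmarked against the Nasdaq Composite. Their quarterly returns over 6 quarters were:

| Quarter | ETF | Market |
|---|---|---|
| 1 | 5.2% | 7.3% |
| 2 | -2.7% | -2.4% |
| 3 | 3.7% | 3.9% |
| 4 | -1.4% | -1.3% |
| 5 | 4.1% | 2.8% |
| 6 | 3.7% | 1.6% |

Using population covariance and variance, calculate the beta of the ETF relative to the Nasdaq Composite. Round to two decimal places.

r̄p = 2.1000%,  r̄m = 1.9833%
Cov = Σ(rp − r̄p)(rm − r̄m) / 6 = 8.8500
Var(rm) = Σ(rm − r̄m)² / 6 = 10.4581
β = Cov / Var = 8.8500 / 10.4581 = 0.8462

0.85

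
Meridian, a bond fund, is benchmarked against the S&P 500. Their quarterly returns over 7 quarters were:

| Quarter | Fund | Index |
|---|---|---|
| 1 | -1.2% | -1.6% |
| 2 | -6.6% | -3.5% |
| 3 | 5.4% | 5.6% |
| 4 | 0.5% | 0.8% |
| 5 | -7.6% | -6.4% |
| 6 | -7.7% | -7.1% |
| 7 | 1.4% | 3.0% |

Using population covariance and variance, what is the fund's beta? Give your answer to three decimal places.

1.054

r̄p = -2.2571%,  r̄m = -1.3143%
Cov = Σ(rp − r̄p)(rm − r̄m) / 7 = 20.3435
Var(rm) = Σ(rm − r̄m)² / 7 = 19.2984
β = Cov / Var = 20.3435 / 19.2984 = 1.0542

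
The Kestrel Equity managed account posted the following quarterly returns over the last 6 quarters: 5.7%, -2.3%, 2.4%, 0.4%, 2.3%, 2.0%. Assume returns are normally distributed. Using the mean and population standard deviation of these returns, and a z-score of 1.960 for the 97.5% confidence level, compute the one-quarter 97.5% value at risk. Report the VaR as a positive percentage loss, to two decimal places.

r̄ = (5.7 − 2.3 + 2.4 + 0.4 + 2.3 + 2) / 6 = 1.7500%
Σ(r − r̄)² = (5.7 − 1.7500)² + (-2.3 − 1.7500)² + … = 34.6150
population σ = √(34.6150 / 6) = √5.7692 = 2.4019%
VaR = −(r̄ − z·σ) = −(1.7500 − 1.960 × 2.4019) = −(-2.9577) = 2.9577%

2.96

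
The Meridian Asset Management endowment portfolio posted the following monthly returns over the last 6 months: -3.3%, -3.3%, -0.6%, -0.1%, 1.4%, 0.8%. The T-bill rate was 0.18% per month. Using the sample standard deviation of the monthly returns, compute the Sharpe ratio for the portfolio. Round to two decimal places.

-0.51

μ = (-3.3 − 3.3 − 0.6 − 0.1 + 1.4 + 0.8) / 6 = -5.10 / 6 = -0.8500%
Σ(r − μ)² = (-3.3 − (-0.8500))² + (-3.3 − (-0.8500))² + … = 20.4150
sample σ = √(20.4150 / 5) = √4.0830 = 2.0206%
Sharpe = (μ − rf) / σ = (-0.8500 − 0.18) / 2.0206 = -1.0300 / 2.0206 = -0.5097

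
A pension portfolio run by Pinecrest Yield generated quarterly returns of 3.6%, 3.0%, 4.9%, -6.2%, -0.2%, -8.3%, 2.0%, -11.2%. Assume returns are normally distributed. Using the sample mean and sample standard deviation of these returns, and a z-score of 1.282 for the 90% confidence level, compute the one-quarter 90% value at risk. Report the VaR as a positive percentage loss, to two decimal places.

μ = (3.6 + 3 + 4.9 − 6.2 − 0.2 − 8.3 + 2 − 11.2) / 8 = -1.5500%
Σ(r − μ)² = 263.5600; sample σ = √(263.5600/7) = 6.1361%
VaR = −(μ − z·σ) = −(-1.5500 − 1.282 × 6.1361) = −(-9.4165) = 9.4165%

9.42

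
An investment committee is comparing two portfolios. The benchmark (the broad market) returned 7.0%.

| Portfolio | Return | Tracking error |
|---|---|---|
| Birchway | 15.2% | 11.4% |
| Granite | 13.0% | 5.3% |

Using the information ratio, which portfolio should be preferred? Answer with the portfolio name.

Birchway: IR = (15.2% − 7.0%) / 11.4% = 0.719
Granite: IR = (13.0% − 7.0%) / 5.3% = 1.132
Highest: Granite (1.132).

Granite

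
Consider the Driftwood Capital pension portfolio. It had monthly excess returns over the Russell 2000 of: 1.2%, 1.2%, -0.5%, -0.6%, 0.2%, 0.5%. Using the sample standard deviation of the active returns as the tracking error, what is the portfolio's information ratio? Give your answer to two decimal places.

Mean return r̄ = 2.00 / 6 = 0.3333%
Sample σ = √[Σ(r − r̄)² / 5] = √[3.1133 / 5] = √0.6227 = 0.7891%
IR = r̄ / tracking error = 0.3333 / 0.7891 = 0.4224

0.42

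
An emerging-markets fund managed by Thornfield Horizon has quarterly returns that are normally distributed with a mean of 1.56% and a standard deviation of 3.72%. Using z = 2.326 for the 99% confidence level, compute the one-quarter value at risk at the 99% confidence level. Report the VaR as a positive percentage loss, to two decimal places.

VaR (as % loss) = −(μ − z·σ) = −(1.56% − 2.326 × 3.72%) = −(-7.09272%) = 7.09272%

7.09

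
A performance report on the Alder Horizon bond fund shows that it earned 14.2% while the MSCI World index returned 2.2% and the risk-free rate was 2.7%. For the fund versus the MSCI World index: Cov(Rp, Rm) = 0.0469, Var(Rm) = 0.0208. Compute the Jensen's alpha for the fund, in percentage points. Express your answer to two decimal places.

12.63

β = Cov / Var = 0.0469 / 0.0208 = 2.2548
E[R] = Rf + β(Rm − Rf) = 2.7% + 2.2548 × (2.2% − 2.7%) = 1.5726%
α = Rp − E[R] = 14.2% − 1.5726% = 12.6274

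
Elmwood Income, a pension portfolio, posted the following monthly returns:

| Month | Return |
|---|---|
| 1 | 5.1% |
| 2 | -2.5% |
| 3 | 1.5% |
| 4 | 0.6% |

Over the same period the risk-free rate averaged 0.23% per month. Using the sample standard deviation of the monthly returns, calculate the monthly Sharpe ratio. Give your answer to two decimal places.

0.30

Mean return μ = 4.70 / 4 = 1.1750%
Σ(r − μ)² = (5.1 − 1.1750)² + (-2.5 − 1.1750)² + … = 29.3475
sample σ = √(29.3475 / 3) = √9.7825 = 3.1277%
Sharpe = (μ − rf) / σ = (1.1750 − 0.23) / 3.1277 = 0.9450 / 3.1277 = 0.3021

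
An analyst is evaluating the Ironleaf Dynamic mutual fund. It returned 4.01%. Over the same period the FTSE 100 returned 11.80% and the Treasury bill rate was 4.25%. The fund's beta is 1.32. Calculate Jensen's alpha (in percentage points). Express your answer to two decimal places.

-10.21

CAPM expected return = Rf + β(Rm − Rf) = 4.25% + 1.32 × (11.80% − 4.25%) = 4.25 + 1.32 × 7.55 = 14.2160%
Jensen's α = Rp − E[R] = 4.01% − 14.2160% = -10.2060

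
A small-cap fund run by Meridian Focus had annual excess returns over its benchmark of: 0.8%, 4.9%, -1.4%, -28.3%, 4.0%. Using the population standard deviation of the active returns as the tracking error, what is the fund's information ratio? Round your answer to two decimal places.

Mean return r̄ = -20.00 / 5 = -4.0000%
Σ(r − r̄)² = 763.5000; population σ = √(763.5000/5) = 12.3572%
IR = r̄ / tracking error = -4.0000 / 12.3572 = -0.3237

-0.32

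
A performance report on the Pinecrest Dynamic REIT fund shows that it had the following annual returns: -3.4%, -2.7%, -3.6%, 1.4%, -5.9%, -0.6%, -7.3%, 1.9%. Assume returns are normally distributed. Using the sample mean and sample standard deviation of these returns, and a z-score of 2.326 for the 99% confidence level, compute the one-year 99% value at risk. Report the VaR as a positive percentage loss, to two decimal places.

10.13

Mean return μ = -20.20 / 8 = -2.5250%
Sample σ = √[Σ(r − μ)² / 7] = √[74.8350 / 7] = √10.6907 = 3.2697%
VaR = −(μ − z·σ) = −(-2.5250 − 2.326 × 3.2697) = −(-10.1303) = 10.1303%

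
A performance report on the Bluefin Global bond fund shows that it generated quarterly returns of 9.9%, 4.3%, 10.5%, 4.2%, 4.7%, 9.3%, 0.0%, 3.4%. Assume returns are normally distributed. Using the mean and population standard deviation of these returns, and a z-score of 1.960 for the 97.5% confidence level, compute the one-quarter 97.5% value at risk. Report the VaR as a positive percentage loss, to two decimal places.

1.02

r̄ = (9.9 + 4.3 + 10.5 + 4.2 + 4.7 + 9.3 + 0 + 3.4) / 8 = 46.30 / 8 = 5.7875%
Population σ = √[Σ(r − r̄)² / 8] = √[96.5688 / 8] = √12.0711 = 3.4743%
VaR = −(r̄ − z·σ) = −(5.7875 − 1.960 × 3.4743) = −(-1.0221) = 1.0221%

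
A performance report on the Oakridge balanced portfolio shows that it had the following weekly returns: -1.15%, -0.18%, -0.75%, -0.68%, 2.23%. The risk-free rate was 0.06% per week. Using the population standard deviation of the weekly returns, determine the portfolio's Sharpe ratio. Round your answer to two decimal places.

-0.14

Mean return μ = -0.530 / 5 = -0.1060%
Σ(r − μ)² = (-1.15 − (-0.1060))² + (-0.18 − (-0.1060))² + (-0.75 − (-0.1060))² + … = 7.2965
σ = √[7.2965 / 5] = 1.2080%
Sharpe = (μ − rf) / σ = (-0.1060 − 0.06) / 1.2080 = -0.1660 / 1.2080 = -0.1374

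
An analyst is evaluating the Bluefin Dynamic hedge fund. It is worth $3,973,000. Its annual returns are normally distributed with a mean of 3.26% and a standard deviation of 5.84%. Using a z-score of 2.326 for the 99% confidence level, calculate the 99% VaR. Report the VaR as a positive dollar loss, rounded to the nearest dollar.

Return at the 99% tail: μ − z·σ = 3.26% − 2.326 × 5.84% = 3.26 − 13.58384 = -10.32384%
VaR = −(-10.32384%) × $3,973,000 = 10.32384% × $3,973,000 = $410,166

$410,166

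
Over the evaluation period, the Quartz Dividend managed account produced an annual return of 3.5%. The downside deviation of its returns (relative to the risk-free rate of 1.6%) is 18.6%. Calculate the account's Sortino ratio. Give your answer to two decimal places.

0.10

Sortino = (Rp − Rf) / σd = (3.5% − 1.6%) / 18.6% = 1.90% / 18.6% = 0.1022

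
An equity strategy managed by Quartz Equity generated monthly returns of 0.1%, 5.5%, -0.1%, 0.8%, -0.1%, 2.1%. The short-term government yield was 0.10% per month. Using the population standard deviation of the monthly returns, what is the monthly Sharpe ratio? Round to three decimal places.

μ = (0.1 + 5.5 − 0.1 + 0.8 − 0.1 + 2.1) / 6 = 8.30 / 6 = 1.3833%
Σ(r − μ)² = 23.8483; population σ = √(23.8483/6) = 1.9937%
Sharpe = (μ − rf) / σ = (1.3833 − 0.1) / 1.9937 = 1.2833 / 1.9937 = 0.6437

0.644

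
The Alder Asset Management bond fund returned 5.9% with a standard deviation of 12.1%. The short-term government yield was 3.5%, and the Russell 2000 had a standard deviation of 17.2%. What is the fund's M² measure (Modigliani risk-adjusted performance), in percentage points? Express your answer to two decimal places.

Sharpe = (Rp − Rf) / σp = (5.9% − 3.5%) / 12.1% = 0.1983
M² = Rf + Sharpe × σm = 3.5% + 0.1983 × 17.2% = 6.9108%

6.91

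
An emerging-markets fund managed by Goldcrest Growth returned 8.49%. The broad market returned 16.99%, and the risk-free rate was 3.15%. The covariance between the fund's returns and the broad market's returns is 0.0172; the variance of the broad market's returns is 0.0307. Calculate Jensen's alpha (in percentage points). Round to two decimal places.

-2.41

β = Cov / Var = 0.0172 / 0.0307 = 0.5603
E[R] = Rf + β(Rm − Rf) = 3.15% + 0.5603 × (16.99% − 3.15%) = 10.9046%
α = Rp − E[R] = 8.49% − 10.9046% = -2.4146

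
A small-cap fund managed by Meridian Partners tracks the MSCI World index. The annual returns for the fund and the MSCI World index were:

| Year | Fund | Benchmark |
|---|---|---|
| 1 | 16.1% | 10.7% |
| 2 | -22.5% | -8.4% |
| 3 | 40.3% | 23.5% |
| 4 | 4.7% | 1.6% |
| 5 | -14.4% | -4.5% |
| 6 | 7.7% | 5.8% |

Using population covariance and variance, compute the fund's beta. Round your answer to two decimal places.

1.94

r̄p = 5.3167%,  r̄m = 4.7833%
Cov = Σ(rp − r̄p)(rm − r̄m) / 6 = 212.1186
Var(rm) = Σ(rm − r̄m)² / 6 = 109.4114
β = Cov / Var = 212.1186 / 109.4114 = 1.9387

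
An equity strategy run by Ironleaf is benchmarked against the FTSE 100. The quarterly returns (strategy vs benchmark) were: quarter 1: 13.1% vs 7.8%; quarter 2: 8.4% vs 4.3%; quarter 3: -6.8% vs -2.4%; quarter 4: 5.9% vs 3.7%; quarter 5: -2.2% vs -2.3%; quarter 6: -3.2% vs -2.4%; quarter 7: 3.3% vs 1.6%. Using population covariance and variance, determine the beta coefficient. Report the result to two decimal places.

1.72

r̄p = 2.6429%,  r̄m = 1.4714%
Cov = Σ(rp − r̄p)(rm − r̄m) / 7 = 23.8927
Var(rm) = Σ(rm − r̄m)² / 7 = 13.8906
β = Cov / Var = 23.8927 / 13.8906 = 1.7201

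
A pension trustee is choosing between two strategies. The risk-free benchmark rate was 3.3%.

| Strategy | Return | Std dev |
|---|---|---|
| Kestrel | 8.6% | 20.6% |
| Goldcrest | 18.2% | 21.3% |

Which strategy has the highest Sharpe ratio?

Goldcrest

Kestrel: Sharpe ratio = (8.6% − 3.3%) / 20.6% = 0.257
Goldcrest: Sharpe ratio = (18.2% − 3.3%) / 21.3% = 0.700
Highest: Goldcrest (0.700).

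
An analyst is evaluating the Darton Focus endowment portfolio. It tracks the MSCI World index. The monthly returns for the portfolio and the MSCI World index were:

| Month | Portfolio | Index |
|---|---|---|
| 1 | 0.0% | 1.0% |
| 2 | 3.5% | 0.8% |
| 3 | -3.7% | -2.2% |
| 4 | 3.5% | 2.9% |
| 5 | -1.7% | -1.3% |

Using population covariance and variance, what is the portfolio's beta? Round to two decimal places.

1.41

r̄p = 0.3200%,  r̄m = 0.2400%
Cov = Σ(rp − r̄p)(rm − r̄m) / 5 = 4.5832
Var(rm) = Σ(rm − r̄m)² / 5 = 3.2584
β = Cov / Var = 4.5832 / 3.2584 = 1.4066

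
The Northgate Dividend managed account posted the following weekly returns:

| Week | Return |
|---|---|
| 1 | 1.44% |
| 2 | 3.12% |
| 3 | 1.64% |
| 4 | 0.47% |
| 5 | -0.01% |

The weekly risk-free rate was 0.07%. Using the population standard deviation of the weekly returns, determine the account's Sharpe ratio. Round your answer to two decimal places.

μ = (1.44 + 3.12 + 1.64 + 0.47 − 0.01) / 5 = 6.660 / 5 = 1.3320%
Population std dev = √[5.8475 / 5] = 1.0814%
Sharpe = (μ − rf) / σ = (1.3320 − 0.07) / 1.0814 = 1.2620 / 1.0814 = 1.1670

1.17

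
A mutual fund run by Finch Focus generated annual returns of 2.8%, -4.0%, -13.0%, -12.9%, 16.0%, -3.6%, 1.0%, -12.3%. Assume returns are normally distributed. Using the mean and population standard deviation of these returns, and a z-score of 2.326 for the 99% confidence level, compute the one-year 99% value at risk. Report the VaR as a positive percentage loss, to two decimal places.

r̄ = (2.8 − 4 − 13 − 12.9 + 16 − 3.6 + 1 − 12.3) / 8 = -26.00 / 8 = -3.2500%
Σ(r − r̄)² = 696.0000; population σ = √(696.0000/8) = 9.3274%
VaR = −(r̄ − z·σ) = −(-3.2500 − 2.326 × 9.3274) = −(-24.9455) = 24.9455%

24.95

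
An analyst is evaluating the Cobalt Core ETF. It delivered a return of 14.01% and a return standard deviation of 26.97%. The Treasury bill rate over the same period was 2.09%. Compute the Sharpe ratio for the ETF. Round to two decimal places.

Sharpe = (Rp − Rf) / σp = (14.01% − 2.09%) / 26.97% = 11.92% / 26.97% = 0.4420

0.44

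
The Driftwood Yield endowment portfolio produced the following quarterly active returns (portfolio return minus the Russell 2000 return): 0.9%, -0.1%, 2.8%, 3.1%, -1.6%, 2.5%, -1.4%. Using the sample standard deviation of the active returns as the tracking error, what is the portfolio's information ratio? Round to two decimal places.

r̄ = (0.9 − 0.1 + 2.8 + 3.1 − 1.6 + 2.5 − 1.4) / 7 = 6.20 / 7 = 0.8857%
Σ(r − r̄)² = (0.9 − 0.8857)² + (-0.1 − 0.8857)² + (2.8 − 0.8857)² + … = 23.5486
sample σ = √(23.5486 / 6) = √3.9248 = 1.9811%
IR = r̄ / tracking error = 0.8857 / 1.9811 = 0.4471

0.45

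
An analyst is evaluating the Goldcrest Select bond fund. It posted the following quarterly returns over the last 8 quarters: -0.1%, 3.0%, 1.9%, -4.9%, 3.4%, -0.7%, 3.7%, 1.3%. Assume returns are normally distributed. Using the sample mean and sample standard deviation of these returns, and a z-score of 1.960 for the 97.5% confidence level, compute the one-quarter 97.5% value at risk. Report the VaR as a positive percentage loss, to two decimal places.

4.64

r̄ = (-0.1 + 3 + 1.9 − 4.9 + 3.4 − 0.7 + 3.7 + 1.3) / 8 = 0.9500%
Σ(r − r̄)² = 56.8400; sample σ = √(56.8400/7) = 2.8496%
VaR = −(r̄ − z·σ) = −(0.9500 − 1.960 × 2.8496) = −(-4.6352) = 4.6352%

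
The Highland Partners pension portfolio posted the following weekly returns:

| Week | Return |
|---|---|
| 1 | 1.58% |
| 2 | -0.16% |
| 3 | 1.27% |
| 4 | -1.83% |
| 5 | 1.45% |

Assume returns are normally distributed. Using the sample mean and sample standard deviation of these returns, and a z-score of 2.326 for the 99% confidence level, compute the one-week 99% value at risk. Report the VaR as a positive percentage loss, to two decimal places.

r̄ = (1.58 − 0.16 + 1.27 − 1.83 + 1.45) / 5 = 0.4620%
Sample std dev = √[8.5191 / 4] = 1.4594%
VaR = −(r̄ − z·σ) = −(0.4620 − 2.326 × 1.4594) = −(-2.9326) = 2.9326%

2.93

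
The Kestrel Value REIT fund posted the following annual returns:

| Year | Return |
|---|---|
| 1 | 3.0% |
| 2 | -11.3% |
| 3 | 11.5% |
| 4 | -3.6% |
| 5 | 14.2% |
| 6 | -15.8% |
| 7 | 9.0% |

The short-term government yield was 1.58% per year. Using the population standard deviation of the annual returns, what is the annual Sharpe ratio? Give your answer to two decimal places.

-0.05

μ = (3 − 11.3 + 11.5 − 3.6 + 14.2 − 15.8 + 9) / 7 = 1.0000%
Σ(r − μ)² = (3 − 1.0000)² + (-11.3 − 1.0000)² + (11.5 − 1.0000)² + … = 807.1800
σ = √[807.1800 / 7] = 10.7383%
Sharpe = (μ − rf) / σ = (1.0000 − 1.58) / 10.7383 = -0.5800 / 10.7383 = -0.0540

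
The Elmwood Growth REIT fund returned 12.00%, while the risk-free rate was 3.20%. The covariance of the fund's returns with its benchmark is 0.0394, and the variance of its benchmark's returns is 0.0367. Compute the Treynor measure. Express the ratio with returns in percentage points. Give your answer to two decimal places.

β = Cov / Var = 0.0394 / 0.0367 = 1.0736
Treynor = (Rp − Rf) / β = (12.00% − 3.20%) / 1.0736 = 8.80 / 1.0736 = 8.1967

8.20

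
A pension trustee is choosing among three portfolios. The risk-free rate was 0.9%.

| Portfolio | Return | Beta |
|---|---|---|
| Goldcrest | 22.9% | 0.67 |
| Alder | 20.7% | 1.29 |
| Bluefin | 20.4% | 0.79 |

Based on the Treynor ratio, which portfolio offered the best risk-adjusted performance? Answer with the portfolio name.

Goldcrest

Goldcrest: Treynor = (22.9% − 0.9%) / 0.67 = 32.836
Alder: Treynor = (20.7% − 0.9%) / 1.29 = 15.349
Bluefin: Treynor = (20.4% − 0.9%) / 0.79 = 24.684
Highest: Goldcrest (32.836).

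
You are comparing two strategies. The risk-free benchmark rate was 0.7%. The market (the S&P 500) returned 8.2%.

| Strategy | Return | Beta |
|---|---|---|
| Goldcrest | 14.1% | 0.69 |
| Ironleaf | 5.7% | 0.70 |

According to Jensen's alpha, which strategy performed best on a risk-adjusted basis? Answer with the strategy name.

Goldcrest

Goldcrest: α = 14.1% − [0.7% + 0.69 × (8.2% − 0.7%)] = 8.225
Ironleaf: α = 5.7% − [0.7% + 0.70 × (8.2% − 0.7%)] = -0.250
Highest: Goldcrest (8.225).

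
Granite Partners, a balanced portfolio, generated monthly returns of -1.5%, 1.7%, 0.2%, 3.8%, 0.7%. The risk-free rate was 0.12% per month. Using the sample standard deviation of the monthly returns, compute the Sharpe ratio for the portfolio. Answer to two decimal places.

0.44

Mean return μ = 4.90 / 5 = 0.9800%
Σ(r − μ)² = (-1.5 − 0.9800)² + (1.7 − 0.9800)² + (0.2 − 0.9800)² + … = 15.3080
sample σ = √(15.3080 / 4) = √3.8270 = 1.9563%
Sharpe = (μ − rf) / σ = (0.9800 − 0.12) / 1.9563 = 0.8600 / 1.9563 = 0.4396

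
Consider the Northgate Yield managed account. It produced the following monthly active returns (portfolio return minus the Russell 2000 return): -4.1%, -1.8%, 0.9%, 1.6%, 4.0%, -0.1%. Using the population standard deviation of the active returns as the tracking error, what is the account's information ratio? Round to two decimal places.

r̄ = (-4.1 − 1.8 + 0.9 + 1.6 + 4 − 0.1) / 6 = 0.0833%
Σ(r − r̄)² = (-4.1 − 0.0833)² + (-1.8 − 0.0833)² + … = 39.3883
σ = √[39.3883 / 6] = 2.5622%
IR = r̄ / tracking error = 0.0833 / 2.5622 = 0.0325

0.03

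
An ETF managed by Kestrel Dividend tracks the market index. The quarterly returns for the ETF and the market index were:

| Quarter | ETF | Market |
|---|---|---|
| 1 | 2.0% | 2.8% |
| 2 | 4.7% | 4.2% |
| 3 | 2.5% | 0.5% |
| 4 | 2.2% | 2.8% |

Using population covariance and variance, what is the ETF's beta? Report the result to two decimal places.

r̄p = 2.8500%,  r̄m = 2.5750%
Cov = Σ(rp − r̄p)(rm − r̄m) / 4 = 0.8488
Var(rm) = Σ(rm − r̄m)² / 4 = 1.7619
β = Cov / Var = 0.8488 / 1.7619 = 0.4818

0.48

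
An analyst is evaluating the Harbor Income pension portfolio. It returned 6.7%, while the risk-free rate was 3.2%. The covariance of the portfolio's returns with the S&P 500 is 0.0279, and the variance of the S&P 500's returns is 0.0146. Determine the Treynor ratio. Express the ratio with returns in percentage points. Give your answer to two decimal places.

1.83

β = Cov / Var = 0.0279 / 0.0146 = 1.9110
Treynor = (Rp − Rf) / β = (6.7% − 3.2%) / 1.9110 = 3.50 / 1.9110 = 1.8315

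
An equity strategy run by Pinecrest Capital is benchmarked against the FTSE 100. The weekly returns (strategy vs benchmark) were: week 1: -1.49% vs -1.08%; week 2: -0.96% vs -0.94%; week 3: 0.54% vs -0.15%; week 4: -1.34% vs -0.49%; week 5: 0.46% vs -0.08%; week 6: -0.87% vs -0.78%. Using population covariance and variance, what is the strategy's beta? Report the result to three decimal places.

r̄p = -0.6100%,  r̄m = -0.5867%
Cov = Σ(rp − r̄p)(rm − r̄m) / 6 = 0.2636
Var(rm) = Σ(rm − r̄m)² / 6 = 0.1437
β = Cov / Var = 0.2636 / 0.1437 = 1.8344

1.834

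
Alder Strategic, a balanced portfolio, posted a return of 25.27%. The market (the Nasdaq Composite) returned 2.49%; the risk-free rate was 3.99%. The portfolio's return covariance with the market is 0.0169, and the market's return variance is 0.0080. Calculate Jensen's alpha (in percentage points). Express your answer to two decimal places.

β = Cov / Var = 0.0169 / 0.0080 = 2.1125
E[R] = Rf + β(Rm − Rf) = 3.99% + 2.1125 × (2.49% − 3.99%) = 0.8213%
α = Rp − E[R] = 25.27% − 0.8213% = 24.4487

24.45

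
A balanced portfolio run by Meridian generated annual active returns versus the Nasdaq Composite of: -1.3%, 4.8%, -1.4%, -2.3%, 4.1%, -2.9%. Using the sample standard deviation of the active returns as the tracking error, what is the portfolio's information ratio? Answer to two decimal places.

0.05

μ = (-1.3 + 4.8 − 1.4 − 2.3 + 4.1 − 2.9) / 6 = 1.00 / 6 = 0.1667%
Σ(r − μ)² = (-1.3 − 0.1667)² + (4.8 − 0.1667)² + … = 57.0333
sample σ = √(57.0333 / 5) = √11.4067 = 3.3774%
IR = μ / tracking error = 0.1667 / 3.3774 = 0.0494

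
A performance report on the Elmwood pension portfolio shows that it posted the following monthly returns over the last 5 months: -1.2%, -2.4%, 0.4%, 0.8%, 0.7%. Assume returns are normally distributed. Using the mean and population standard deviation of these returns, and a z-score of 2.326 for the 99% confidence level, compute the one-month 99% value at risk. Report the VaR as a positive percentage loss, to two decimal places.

3.27

r̄ = (-1.2 − 2.4 + 0.4 + 0.8 + 0.7) / 5 = -0.3400%
Population std dev = √[7.9120 / 5] = 1.2579%
VaR = −(r̄ − z·σ) = −(-0.3400 − 2.326 × 1.2579) = −(-3.2659) = 3.2659%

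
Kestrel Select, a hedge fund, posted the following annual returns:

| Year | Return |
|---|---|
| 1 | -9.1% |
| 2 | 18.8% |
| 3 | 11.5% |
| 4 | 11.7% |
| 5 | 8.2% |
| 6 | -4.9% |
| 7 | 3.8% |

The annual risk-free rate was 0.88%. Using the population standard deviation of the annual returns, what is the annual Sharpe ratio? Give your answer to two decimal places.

0.53

r̄ = (-9.1 + 18.8 + 11.5 + 11.7 + 8.2 − 4.9 + 3.8) / 7 = 40.00 / 7 = 5.7143%
Σ(r − r̄)² = (-9.1 − 5.7143)² + (18.8 − 5.7143)² + … = 582.5086
σ = √[582.5086 / 7] = 9.1223%
Sharpe = (r̄ − rf) / σ = (5.7143 − 0.88) / 9.1223 = 4.8343 / 9.1223 = 0.5299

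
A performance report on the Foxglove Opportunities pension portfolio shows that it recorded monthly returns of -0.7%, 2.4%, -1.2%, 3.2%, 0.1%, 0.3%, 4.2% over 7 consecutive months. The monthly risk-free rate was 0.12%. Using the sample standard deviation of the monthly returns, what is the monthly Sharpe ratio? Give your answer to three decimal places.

0.514

r̄ = (-0.7 + 2.4 − 1.2 + 3.2 + 0.1 + 0.3 + 4.2) / 7 = 8.30 / 7 = 1.1857%
Σ(r − r̄)² = (-0.7 − 1.1857)² + (2.4 − 1.1857)² + (-1.2 − 1.1857)² + … = 25.8286
σ = √[25.8286 / 6] = 2.0748%
Sharpe = (r̄ − rf) / σ = (1.1857 − 0.12) / 2.0748 = 1.0657 / 2.0748 = 0.5136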